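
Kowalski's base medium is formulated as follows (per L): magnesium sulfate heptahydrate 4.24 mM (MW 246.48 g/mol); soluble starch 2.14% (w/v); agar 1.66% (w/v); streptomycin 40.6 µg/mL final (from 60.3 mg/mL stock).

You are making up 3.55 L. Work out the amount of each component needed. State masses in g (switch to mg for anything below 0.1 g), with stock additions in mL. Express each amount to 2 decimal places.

Working volume: 3.55 L.
magnesium sulfate heptahydrate: 4.24 mmol/L × 246.48 g/mol × 3.55 L ÷ 1000 = 3.71 g
soluble starch: 2.14 g per 100 mL × 3550 mL ÷ 100 = 75.97 g
agar: 1.66 g per 100 mL × 3550 mL ÷ 100 = 58.93 g
streptomycin: dilute stock: 40.6 µg/mL × 3550 mL ÷ 60300 µg/mL = 2.39 mL

magnesium sulfate heptahydrate 3.71 g; soluble starch 75.97 g; agar 58.93 g; streptomycin 2.39 mL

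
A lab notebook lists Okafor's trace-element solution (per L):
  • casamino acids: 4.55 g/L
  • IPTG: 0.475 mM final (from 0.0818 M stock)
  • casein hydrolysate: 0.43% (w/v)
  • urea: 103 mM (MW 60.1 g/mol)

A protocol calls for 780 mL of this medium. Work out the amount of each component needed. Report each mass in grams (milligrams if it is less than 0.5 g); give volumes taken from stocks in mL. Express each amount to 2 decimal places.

Working volume: 780 mL = 0.78 L.
casamino acids: 4.55 g/L × 0.78 L = 3.55 g
IPTG: V = C2·V2/C1 = 0.475 mM × 780 mL ÷ 81.8 mM = 4.53 mL
casein hydrolysate: 0.43% w/v = 4.3 g/L → 4.3 × 0.78 L = 3.35 g
urea: 103 mmol/L × 60.1 g/mol × 0.78 L ÷ 1000 = 4.83 g

casamino acids 3.55 g; IPTG 4.53 mL; casein hydrolysate 3.35 g; urea 4.83 g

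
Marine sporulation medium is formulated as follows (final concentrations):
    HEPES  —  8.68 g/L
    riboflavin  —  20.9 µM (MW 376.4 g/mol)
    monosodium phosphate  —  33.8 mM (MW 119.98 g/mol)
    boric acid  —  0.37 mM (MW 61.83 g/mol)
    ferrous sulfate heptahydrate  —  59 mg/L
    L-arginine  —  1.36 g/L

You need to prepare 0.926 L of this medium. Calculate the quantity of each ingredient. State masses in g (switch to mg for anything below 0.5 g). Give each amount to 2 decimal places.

Working volume: 0.926 L.
HEPES: 8.68 g/L × 0.926 L = 8.04 g
riboflavin: 20.9 µmol/L × 376.4 g/mol × 0.926 L ÷ 1000 = 7.28 mg
monosodium phosphate: 33.8 mmol/L × 119.98 g/mol × 0.926 L ÷ 1000 = 3.76 g
boric acid: 0.37 mmol/L × 61.83 mg/mmol × 0.926 L = 21.18 mg
ferrous sulfate heptahydrate: 59 mg/L × 0.926 L = 54.63 mg
L-arginine: 1.36 g/L × 0.926 L = 1.26 g

HEPES 8.04 g; riboflavin 7.28 mg; monosodium phosphate 3.76 g; boric acid 21.18 mg; ferrous sulfate heptahydrate 54.63 mg; L-arginine 1.26 g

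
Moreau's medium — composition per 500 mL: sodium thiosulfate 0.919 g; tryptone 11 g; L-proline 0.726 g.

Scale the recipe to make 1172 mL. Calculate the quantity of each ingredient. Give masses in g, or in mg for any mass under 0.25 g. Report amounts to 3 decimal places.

sodium thiosulfate 2.154 g; tryptone 25.784 g; L-proline 1.702 g

Ratio of target to recipe volume: 1172 / 500 = 2.344.
sodium thiosulfate: 0.919 g × (1172 mL / 500 mL) = 2.154 g
tryptone: 11 g × (1172 mL / 500 mL) = 25.784 g
L-proline: 0.726 g × (1172 mL / 500 mL) = 1.702 g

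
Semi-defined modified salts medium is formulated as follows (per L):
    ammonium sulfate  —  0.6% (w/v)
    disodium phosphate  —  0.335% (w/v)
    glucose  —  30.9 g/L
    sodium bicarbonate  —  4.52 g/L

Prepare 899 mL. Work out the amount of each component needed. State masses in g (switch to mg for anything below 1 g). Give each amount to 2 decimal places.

Scale factor relative to 1 L: 0.899.
ammonium sulfate: 0.6% w/v = 6 g/L → 6 × 0.899 L = 5.39 g
disodium phosphate: 0.335 g per 100 mL × 899 mL ÷ 100 = 3.01 g
glucose: 30.9 g/L × 0.899 L = 27.78 g
sodium bicarbonate: 4.52 g/L × 0.899 L = 4.06 g

ammonium sulfate 5.39 g; disodium phosphate 3.01 g; glucose 27.78 g; sodium bicarbonate 4.06 g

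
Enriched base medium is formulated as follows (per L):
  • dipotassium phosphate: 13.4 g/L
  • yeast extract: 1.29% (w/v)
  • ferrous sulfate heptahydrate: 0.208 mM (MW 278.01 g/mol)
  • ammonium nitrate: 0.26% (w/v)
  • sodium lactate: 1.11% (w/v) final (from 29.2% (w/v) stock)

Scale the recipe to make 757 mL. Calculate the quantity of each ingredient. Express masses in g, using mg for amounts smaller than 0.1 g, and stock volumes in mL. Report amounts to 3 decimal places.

Target volume = 757 mL = 0.757 L.
dipotassium phosphate: 13.4 g/L × 0.757 L = 10.144 g
yeast extract: 1.29 g per 100 mL × 757 mL ÷ 100 = 9.765 g
ferrous sulfate heptahydrate: 0.208 mmol/L × 278.01 mg/mmol × 0.757 L = 43.774 mg
ammonium nitrate: 0.26 g per 100 mL × 757 mL ÷ 100 = 1.968 g
sodium lactate: C1V1 = C2V2 → 1.11% ÷ 29.2% × 757 mL = 28.776 mL

dipotassium phosphate 10.144 g; yeast extract 9.765 g; ferrous sulfate heptahydrate 43.774 mg; ammonium nitrate 1.968 g; sodium lactate 28.776 mL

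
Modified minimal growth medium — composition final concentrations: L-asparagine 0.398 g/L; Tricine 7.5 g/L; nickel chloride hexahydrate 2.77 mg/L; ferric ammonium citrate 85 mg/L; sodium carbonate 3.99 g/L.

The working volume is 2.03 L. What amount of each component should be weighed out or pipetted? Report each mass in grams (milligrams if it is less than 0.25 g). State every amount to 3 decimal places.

Working volume: 2.03 L.
L-asparagine: 0.398 g/L × 2.03 L = 0.808 g
Tricine: 7.5 g/L × 2.03 L = 15.225 g
nickel chloride hexahydrate: 2.77 mg/L × 2.03 L = 5.623 mg
ferric ammonium citrate: 85 mg/L × 2.03 L = 172.550 mg
sodium carbonate: 3.99 g/L × 2.03 L = 8.100 g

L-asparagine 0.808 g; Tricine 15.225 g; nickel chloride hexahydrate 5.623 mg; ferric ammonium citrate 172.550 mg; sodium carbonate 8.100 g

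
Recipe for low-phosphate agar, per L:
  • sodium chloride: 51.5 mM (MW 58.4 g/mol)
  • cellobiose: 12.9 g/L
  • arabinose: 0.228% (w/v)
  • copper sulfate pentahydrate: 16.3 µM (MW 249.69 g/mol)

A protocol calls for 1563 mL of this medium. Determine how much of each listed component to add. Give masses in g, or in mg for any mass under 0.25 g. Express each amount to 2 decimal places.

Working volume: 1563 mL = 1.563 L.
sodium chloride: 51.5 mmol/L × 58.4 g/mol × 1.563 L ÷ 1000 = 4.70 g
cellobiose: 12.9 g/L × 1.563 L = 20.16 g
arabinose: 0.228 g per 100 mL × 1563 mL ÷ 100 = 3.56 g
copper sulfate pentahydrate: 16.3 µmol/L × 249.69 g/mol × 1.563 L ÷ 1000 = 6.36 mg

sodium chloride 4.70 g; cellobiose 20.16 g; arabinose 3.56 g; copper sulfate pentahydrate 6.36 mg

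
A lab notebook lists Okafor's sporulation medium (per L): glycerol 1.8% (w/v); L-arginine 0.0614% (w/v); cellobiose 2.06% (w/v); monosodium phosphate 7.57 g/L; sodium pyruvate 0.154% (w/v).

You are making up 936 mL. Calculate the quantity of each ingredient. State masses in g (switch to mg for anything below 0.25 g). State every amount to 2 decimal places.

Scale factor relative to 1 L: 0.936.
glycerol: 1.8 g per 100 mL × 936 mL ÷ 100 = 16.85 g
L-arginine: 0.0614% w/v = 0.614 g/L → 0.614 × 0.936 L = 0.57 g
cellobiose: 2.06% w/v = 20.6 g/L → 20.6 × 0.936 L = 19.28 g
monosodium phosphate: 7.57 g/L × 0.936 L = 7.09 g
sodium pyruvate: 0.154% w/v = 1.54 g/L → 1.54 × 0.936 L = 1.44 g

glycerol 16.85 g; L-arginine 0.57 g; cellobiose 19.28 g; monosodium phosphate 7.09 g; sodium pyruvate 1.44 g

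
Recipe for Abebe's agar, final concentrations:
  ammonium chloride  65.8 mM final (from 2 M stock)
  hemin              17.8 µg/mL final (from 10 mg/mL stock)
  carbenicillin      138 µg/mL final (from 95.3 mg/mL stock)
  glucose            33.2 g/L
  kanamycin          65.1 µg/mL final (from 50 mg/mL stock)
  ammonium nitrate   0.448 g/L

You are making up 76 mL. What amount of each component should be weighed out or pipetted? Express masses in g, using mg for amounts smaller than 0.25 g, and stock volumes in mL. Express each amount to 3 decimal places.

ammonium chloride 2.500 mL; hemin 0.135 mL; carbenicillin 0.110 mL; glucose 2.523 g; kanamycin 0.099 mL; ammonium nitrate 34.048 mg

Target volume = 76 mL = 0.076 L.
ammonium chloride: dilute stock: 65.8 mM × 76 mL ÷ 2000 mM = 2.500 mL
hemin: V = C2·V2/C1 = 17.8 µg/mL × 76 mL ÷ 10000 µg/mL = 0.135 mL
carbenicillin: C1V1 = C2V2 → 138 µg/mL × 76 mL ÷ 95300 µg/mL = 0.110 mL
glucose: 33.2 g/L × 0.076 L = 2.523 g
kanamycin: dilute stock: 65.1 µg/mL × 76 mL ÷ 50000 µg/mL = 0.099 mL
ammonium nitrate: 0.448 g/L × 0.076 L = 0.034048 g = 34.048 mg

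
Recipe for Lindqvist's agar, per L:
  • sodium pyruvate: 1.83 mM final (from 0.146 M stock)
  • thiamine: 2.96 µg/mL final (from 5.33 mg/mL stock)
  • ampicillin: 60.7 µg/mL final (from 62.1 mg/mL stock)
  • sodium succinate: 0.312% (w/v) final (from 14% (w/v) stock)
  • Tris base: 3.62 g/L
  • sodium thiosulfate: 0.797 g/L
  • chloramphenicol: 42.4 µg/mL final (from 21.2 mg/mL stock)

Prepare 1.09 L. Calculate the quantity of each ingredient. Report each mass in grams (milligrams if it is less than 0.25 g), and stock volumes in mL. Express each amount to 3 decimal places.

sodium pyruvate 13.662 mL; thiamine 0.605 mL; ampicillin 1.065 mL; sodium succinate 24.291 mL; Tris base 3.946 g; sodium thiosulfate 0.869 g; chloramphenicol 2.180 mL

Working volume: 1.09 L.
sodium pyruvate: V = C2·V2/C1 = 1.83 mM × 1090 mL ÷ 146 mM = 13.662 mL
thiamine: V = C2·V2/C1 = 2.96 µg/mL × 1090 mL ÷ 5330 µg/mL = 0.605 mL
ampicillin: C1V1 = C2V2 → 60.7 µg/mL × 1090 mL ÷ 62100 µg/mL = 1.065 mL
sodium succinate: V = C2·V2/C1 = 0.312% ÷ 14% × 1090 mL = 24.291 mL
Tris base: 3.62 g/L × 1.09 L = 3.946 g
sodium thiosulfate: 0.797 g/L × 1.09 L = 0.869 g
chloramphenicol: dilute stock: 42.4 µg/mL × 1090 mL ÷ 21200 µg/mL = 2.180 mL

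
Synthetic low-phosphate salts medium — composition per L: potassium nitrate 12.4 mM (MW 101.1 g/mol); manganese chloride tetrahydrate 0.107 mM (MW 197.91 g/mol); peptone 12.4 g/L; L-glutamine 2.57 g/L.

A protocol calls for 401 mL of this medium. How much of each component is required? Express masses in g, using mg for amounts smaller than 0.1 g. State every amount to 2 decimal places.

potassium nitrate 0.50 g; manganese chloride tetrahydrate 8.49 mg; peptone 4.97 g; L-glutamine 1.03 g

Target volume = 401 mL = 0.401 L.
potassium nitrate: 12.4 mmol/L × 101.1 g/mol × 0.401 L ÷ 1000 = 0.50 g
manganese chloride tetrahydrate: 0.107 mmol/L × 197.91 mg/mmol × 0.401 L = 8.49 mg
peptone: 12.4 g/L × 0.401 L = 4.97 g
L-glutamine: 2.57 g/L × 0.401 L = 1.03 g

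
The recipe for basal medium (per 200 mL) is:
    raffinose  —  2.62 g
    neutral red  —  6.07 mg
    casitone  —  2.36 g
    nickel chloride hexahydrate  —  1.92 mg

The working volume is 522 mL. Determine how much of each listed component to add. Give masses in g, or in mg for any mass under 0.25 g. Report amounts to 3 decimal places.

Ratio of target to recipe volume: 522 / 200 = 2.61.
raffinose: 2.62 g × (522 mL / 200 mL) = 6.838 g
neutral red: 6.07 mg × (522 mL / 200 mL) = 15.843 mg
casitone: 2.36 g × (522 mL / 200 mL) = 6.160 g
nickel chloride hexahydrate: 1.92 mg × (522 mL / 200 mL) = 5.011 mg

raffinose 6.838 g; neutral red 15.843 mg; casitone 6.160 g; nickel chloride hexahydrate 5.011 mg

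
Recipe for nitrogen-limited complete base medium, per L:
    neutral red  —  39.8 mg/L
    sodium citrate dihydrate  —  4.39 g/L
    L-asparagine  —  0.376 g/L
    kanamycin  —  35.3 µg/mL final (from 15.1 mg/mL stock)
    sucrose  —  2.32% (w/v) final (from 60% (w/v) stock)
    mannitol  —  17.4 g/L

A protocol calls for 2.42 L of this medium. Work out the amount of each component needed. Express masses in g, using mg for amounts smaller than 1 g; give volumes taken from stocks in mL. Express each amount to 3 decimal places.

neutral red 96.316 mg; sodium citrate dihydrate 10.624 g; L-asparagine 909.920 mg; kanamycin 5.657 mL; sucrose 93.573 mL; mannitol 42.108 g

Working volume: 2.42 L.
neutral red: 39.8 mg/L × 2.42 L = 96.316 mg
sodium citrate dihydrate: 4.39 g/L × 2.42 L = 10.624 g
L-asparagine: 0.376 g/L × 2.42 L = 0.90992 g = 909.920 mg
kanamycin: dilute stock: 35.3 µg/mL × 2420 mL ÷ 15100 µg/mL = 5.657 mL
sucrose: C1V1 = C2V2 → 2.32% ÷ 60% × 2420 mL = 93.573 mL
mannitol: 17.4 g/L × 2.42 L = 42.108 g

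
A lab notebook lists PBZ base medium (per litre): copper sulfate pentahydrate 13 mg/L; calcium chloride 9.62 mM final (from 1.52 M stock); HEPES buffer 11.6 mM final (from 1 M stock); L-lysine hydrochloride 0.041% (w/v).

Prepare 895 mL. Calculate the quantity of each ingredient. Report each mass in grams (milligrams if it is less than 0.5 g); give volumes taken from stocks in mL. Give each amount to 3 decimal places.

Target volume = 895 mL = 0.895 L.
copper sulfate pentahydrate: 13 mg/L × 0.895 L = 11.635 mg
calcium chloride: V = C2·V2/C1 = 9.62 mM × 895 mL ÷ 1520 mM = 5.664 mL
HEPES buffer: V = C2·V2/C1 = 11.6 mM × 895 mL ÷ 1000 mM = 10.382 mL
L-lysine hydrochloride: 0.041% w/v = 0.41 g/L → 0.41 × 0.895 L = 0.36695 g = 366.950 mg

copper sulfate pentahydrate 11.635 mg; calcium chloride 5.664 mL; HEPES buffer 10.382 mL; L-lysine hydrochloride 366.950 mg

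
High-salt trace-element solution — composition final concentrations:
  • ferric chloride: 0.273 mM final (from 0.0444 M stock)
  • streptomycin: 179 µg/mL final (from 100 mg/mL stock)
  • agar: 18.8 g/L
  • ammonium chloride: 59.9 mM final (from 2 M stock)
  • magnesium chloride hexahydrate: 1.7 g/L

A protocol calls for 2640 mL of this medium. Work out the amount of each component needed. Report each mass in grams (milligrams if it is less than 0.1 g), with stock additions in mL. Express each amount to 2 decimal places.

ferric chloride 16.23 mL; streptomycin 4.73 mL; agar 49.63 g; ammonium chloride 79.07 mL; magnesium chloride hexahydrate 4.49 g

Scale factor relative to 1 L: 2.64.
ferric chloride: V = C2·V2/C1 = 0.273 mM × 2640 mL ÷ 44.4 mM = 16.23 mL
streptomycin: V = C2·V2/C1 = 179 µg/mL × 2640 mL ÷ 100000 µg/mL = 4.73 mL
agar: 18.8 g/L × 2.64 L = 49.63 g
ammonium chloride: C1V1 = C2V2 → 59.9 mM × 2640 mL ÷ 2000 mM = 79.07 mL
magnesium chloride hexahydrate: 1.7 g/L × 2.64 L = 4.49 g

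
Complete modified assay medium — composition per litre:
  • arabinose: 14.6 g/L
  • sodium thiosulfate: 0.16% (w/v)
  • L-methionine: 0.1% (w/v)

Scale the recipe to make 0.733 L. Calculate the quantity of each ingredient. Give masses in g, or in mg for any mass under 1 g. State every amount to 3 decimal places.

Scale factor relative to 1 L: 0.733.
arabinose: 14.6 g/L × 0.733 L = 10.702 g
sodium thiosulfate: 0.16 g per 100 mL × 733 mL ÷ 100 = 1.173 g
L-methionine: 0.1% w/v = 1 g/L → 1 × 0.733 L = 0.733 g = 733.000 mg

arabinose 10.702 g; sodium thiosulfate 1.173 g; L-methionine 733.000 mg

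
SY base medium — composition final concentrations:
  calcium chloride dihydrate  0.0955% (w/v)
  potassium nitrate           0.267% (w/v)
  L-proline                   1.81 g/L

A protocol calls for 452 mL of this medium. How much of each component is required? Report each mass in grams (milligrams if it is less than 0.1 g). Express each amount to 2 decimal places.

calcium chloride dihydrate 0.43 g; potassium nitrate 1.21 g; L-proline 0.82 g

Target volume = 452 mL = 0.452 L.
calcium chloride dihydrate: 0.0955% w/v = 0.955 g/L → 0.955 × 0.452 L = 0.43 g
potassium nitrate: 0.267 g per 100 mL × 452 mL ÷ 100 = 1.21 g
L-proline: 1.81 g/L × 0.452 L = 0.82 g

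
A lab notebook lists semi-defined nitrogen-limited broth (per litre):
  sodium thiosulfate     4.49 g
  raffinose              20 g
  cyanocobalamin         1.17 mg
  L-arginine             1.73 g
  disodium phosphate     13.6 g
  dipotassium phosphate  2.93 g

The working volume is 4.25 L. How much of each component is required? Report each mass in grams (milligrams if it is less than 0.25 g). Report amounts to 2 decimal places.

sodium thiosulfate 19.08 g; raffinose 85.00 g; cyanocobalamin 4.97 mg; L-arginine 7.35 g; disodium phosphate 57.80 g; dipotassium phosphate 12.45 g

Ratio of target to recipe volume: 4250 / 1000 = 4.25.
sodium thiosulfate: 4.49 g × (4250 mL / 1000 mL) = 19.08 g
raffinose: 20 g × (4250 mL / 1000 mL) = 85.00 g
cyanocobalamin: 1.17 mg × (4250 mL / 1000 mL) = 4.97 mg
L-arginine: 1.73 g × (4250 mL / 1000 mL) = 7.35 g
disodium phosphate: 13.6 g × (4250 mL / 1000 mL) = 57.80 g
dipotassium phosphate: 2.93 g × (4250 mL / 1000 mL) = 12.45 g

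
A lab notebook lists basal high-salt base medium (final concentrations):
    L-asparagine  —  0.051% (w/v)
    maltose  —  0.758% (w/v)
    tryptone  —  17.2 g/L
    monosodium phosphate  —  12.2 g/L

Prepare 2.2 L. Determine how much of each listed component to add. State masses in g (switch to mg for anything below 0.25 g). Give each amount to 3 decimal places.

L-asparagine 1.122 g; maltose 16.676 g; tryptone 37.840 g; monosodium phosphate 26.840 g

Scale factor relative to 1 L: 2.2.
L-asparagine: 0.051% w/v = 0.51 g/L → 0.51 × 2.2 L = 1.122 g
maltose: 0.758 g per 100 mL × 2200 mL ÷ 100 = 16.676 g
tryptone: 17.2 g/L × 2.2 L = 37.840 g
monosodium phosphate: 12.2 g/L × 2.2 L = 26.840 g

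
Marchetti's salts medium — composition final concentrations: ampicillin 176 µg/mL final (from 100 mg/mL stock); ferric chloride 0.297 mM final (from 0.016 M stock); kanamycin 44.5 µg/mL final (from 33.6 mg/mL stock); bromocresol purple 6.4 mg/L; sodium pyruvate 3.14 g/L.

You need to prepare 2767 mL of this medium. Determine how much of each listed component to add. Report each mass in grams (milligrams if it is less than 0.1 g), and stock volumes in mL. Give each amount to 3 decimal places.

ampicillin 4.870 mL; ferric chloride 51.362 mL; kanamycin 3.665 mL; bromocresol purple 17.709 mg; sodium pyruvate 8.688 g

Working volume: 2767 mL = 2.767 L.
ampicillin: C1V1 = C2V2 → 176 µg/mL × 2767 mL ÷ 100000 µg/mL = 4.870 mL
ferric chloride: V = C2·V2/C1 = 0.297 mM × 2767 mL ÷ 16 mM = 51.362 mL
kanamycin: dilute stock: 44.5 µg/mL × 2767 mL ÷ 33600 µg/mL = 3.665 mL
bromocresol purple: 6.4 mg/L × 2.767 L = 17.709 mg
sodium pyruvate: 3.14 g/L × 2.767 L = 8.688 g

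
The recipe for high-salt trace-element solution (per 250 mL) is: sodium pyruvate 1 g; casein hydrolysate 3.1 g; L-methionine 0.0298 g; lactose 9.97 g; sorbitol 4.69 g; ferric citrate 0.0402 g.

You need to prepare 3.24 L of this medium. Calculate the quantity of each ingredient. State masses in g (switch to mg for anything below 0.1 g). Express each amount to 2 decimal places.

sodium pyruvate 12.96 g; casein hydrolysate 40.18 g; L-methionine 0.39 g; lactose 129.21 g; sorbitol 60.78 g; ferric citrate 0.52 g

Ratio of target to recipe volume: 3240 / 250 = 12.96.
sodium pyruvate: 1 g × (3240 mL / 250 mL) = 12.96 g
casein hydrolysate: 3.1 g × (3240 mL / 250 mL) = 40.18 g
L-methionine: 0.0298 g × (3240 mL / 250 mL) = 0.39 g
lactose: 9.97 g × (3240 mL / 250 mL) = 129.21 g
sorbitol: 4.69 g × (3240 mL / 250 mL) = 60.78 g
ferric citrate: 0.0402 g × (3240 mL / 250 mL) = 0.52 g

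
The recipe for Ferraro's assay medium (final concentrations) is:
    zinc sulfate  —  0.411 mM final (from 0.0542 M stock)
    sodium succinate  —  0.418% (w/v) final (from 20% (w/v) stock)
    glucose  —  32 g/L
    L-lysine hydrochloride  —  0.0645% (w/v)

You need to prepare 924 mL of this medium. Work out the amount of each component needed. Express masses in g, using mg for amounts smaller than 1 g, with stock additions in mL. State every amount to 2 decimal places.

zinc sulfate 7.01 mL; sodium succinate 19.31 mL; glucose 29.57 g; L-lysine hydrochloride 595.98 mg

Scale factor relative to 1 L: 0.924.
zinc sulfate: V = C2·V2/C1 = 0.411 mM × 924 mL ÷ 54.2 mM = 7.01 mL
sodium succinate: C1V1 = C2V2 → 0.418% ÷ 20% × 924 mL = 19.31 mL
glucose: 32 g/L × 0.924 L = 29.57 g
L-lysine hydrochloride: 0.0645 g per 100 mL × 924 mL ÷ 100 = 0.59598 g = 595.98 mg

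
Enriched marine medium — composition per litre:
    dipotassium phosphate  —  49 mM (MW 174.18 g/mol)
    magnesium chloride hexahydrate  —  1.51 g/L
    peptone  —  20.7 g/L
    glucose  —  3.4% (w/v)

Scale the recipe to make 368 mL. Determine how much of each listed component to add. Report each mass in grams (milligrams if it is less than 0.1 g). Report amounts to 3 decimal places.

dipotassium phosphate 3.141 g; magnesium chloride hexahydrate 0.556 g; peptone 7.618 g; glucose 12.512 g

Working volume: 368 mL = 0.368 L.
dipotassium phosphate: 49 mmol/L × 174.18 g/mol × 0.368 L ÷ 1000 = 3.141 g
magnesium chloride hexahydrate: 1.51 g/L × 0.368 L = 0.556 g
peptone: 20.7 g/L × 0.368 L = 7.618 g
glucose: 3.4% w/v = 34 g/L → 34 × 0.368 L = 12.512 g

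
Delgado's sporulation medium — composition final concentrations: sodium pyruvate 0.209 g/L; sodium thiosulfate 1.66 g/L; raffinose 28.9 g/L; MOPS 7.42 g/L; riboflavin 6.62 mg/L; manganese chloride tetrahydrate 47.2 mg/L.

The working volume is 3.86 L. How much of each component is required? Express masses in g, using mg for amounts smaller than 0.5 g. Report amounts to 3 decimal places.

Scale factor relative to 1 L: 3.86.
sodium pyruvate: 0.209 g/L × 3.86 L = 0.807 g
sodium thiosulfate: 1.66 g/L × 3.86 L = 6.408 g
raffinose: 28.9 g/L × 3.86 L = 111.554 g
MOPS: 7.42 g/L × 3.86 L = 28.641 g
riboflavin: 6.62 mg/L × 3.86 L = 25.553 mg
manganese chloride tetrahydrate: 47.2 mg/L × 3.86 L = 182.192 mg

sodium pyruvate 0.807 g; sodium thiosulfate 6.408 g; raffinose 111.554 g; MOPS 28.641 g; riboflavin 25.553 mg; manganese chloride tetrahydrate 182.192 mg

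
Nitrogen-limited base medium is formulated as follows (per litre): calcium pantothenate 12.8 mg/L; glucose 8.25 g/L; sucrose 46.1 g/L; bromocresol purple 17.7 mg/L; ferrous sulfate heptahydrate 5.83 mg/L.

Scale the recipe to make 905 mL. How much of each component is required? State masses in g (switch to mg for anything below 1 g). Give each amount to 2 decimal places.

calcium pantothenate 11.58 mg; glucose 7.47 g; sucrose 41.72 g; bromocresol purple 16.02 mg; ferrous sulfate heptahydrate 5.28 mg

Working volume: 905 mL = 0.905 L.
calcium pantothenate: 12.8 mg/L × 0.905 L = 11.58 mg
glucose: 8.25 g/L × 0.905 L = 7.47 g
sucrose: 46.1 g/L × 0.905 L = 41.72 g
bromocresol purple: 17.7 mg/L × 0.905 L = 16.02 mg
ferrous sulfate heptahydrate: 5.83 mg/L × 0.905 L = 5.28 mg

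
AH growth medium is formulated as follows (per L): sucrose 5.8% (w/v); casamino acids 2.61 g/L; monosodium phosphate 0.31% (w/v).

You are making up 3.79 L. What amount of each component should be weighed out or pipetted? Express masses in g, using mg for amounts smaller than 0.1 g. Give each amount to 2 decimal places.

Working volume: 3.79 L.
sucrose: 5.8 g per 100 mL × 3790 mL ÷ 100 = 219.82 g
casamino acids: 2.61 g/L × 3.79 L = 9.89 g
monosodium phosphate: 0.31% w/v = 3.1 g/L → 3.1 × 3.79 L = 11.75 g

sucrose 219.82 g; casamino acids 9.89 g; monosodium phosphate 11.75 g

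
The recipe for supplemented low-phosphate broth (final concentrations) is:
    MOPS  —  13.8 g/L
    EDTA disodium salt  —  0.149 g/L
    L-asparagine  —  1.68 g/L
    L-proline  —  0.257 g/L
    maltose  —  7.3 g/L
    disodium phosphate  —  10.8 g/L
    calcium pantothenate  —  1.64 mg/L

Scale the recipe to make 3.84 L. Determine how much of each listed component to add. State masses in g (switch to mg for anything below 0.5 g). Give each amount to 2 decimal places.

Scale factor relative to 1 L: 3.84.
MOPS: 13.8 g/L × 3.84 L = 52.99 g
EDTA disodium salt: 0.149 g/L × 3.84 L = 0.57 g
L-asparagine: 1.68 g/L × 3.84 L = 6.45 g
L-proline: 0.257 g/L × 3.84 L = 0.99 g
maltose: 7.3 g/L × 3.84 L = 28.03 g
disodium phosphate: 10.8 g/L × 3.84 L = 41.47 g
calcium pantothenate: 1.64 mg/L × 3.84 L = 6.30 mg

MOPS 52.99 g; EDTA disodium salt 0.57 g; L-asparagine 6.45 g; L-proline 0.99 g; maltose 28.03 g; disodium phosphate 41.47 g; calcium pantothenate 6.30 mg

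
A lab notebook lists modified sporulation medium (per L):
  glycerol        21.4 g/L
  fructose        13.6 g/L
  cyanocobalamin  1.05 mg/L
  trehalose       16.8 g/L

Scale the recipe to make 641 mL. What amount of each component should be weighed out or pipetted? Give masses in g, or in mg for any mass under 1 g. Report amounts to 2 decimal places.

Working volume: 641 mL = 0.641 L.
glycerol: 21.4 g/L × 0.641 L = 13.72 g
fructose: 13.6 g/L × 0.641 L = 8.72 g
cyanocobalamin: 1.05 mg/L × 0.641 L = 0.67 mg
trehalose: 16.8 g/L × 0.641 L = 10.77 g

glycerol 13.72 g; fructose 8.72 g; cyanocobalamin 0.67 mg; trehalose 10.77 g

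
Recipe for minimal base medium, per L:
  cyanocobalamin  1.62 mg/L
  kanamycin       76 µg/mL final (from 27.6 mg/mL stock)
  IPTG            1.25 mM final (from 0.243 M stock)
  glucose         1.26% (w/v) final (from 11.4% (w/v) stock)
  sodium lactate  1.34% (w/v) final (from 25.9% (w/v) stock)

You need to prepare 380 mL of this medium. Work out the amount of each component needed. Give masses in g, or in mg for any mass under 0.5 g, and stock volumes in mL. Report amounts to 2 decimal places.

Scale factor relative to 1 L: 0.38.
cyanocobalamin: 1.62 mg/L × 0.38 L = 0.62 mg
kanamycin: C1V1 = C2V2 → 76 µg/mL × 380 mL ÷ 27600 µg/mL = 1.05 mL
IPTG: dilute stock: 1.25 mM × 380 mL ÷ 243 mM = 1.95 mL
glucose: C1V1 = C2V2 → 1.26% ÷ 11.4% × 380 mL = 42.00 mL
sodium lactate: V = C2·V2/C1 = 1.34% ÷ 25.9% × 380 mL = 19.66 mL

cyanocobalamin 0.62 mg; kanamycin 1.05 mL; IPTG 1.95 mL; glucose 42.00 mL; sodium lactate 19.66 mL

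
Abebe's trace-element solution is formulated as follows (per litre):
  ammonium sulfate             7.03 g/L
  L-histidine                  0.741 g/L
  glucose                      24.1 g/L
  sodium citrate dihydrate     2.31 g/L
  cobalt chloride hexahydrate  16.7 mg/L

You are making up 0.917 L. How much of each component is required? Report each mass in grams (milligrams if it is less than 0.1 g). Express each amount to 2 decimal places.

ammonium sulfate 6.45 g; L-histidine 0.68 g; glucose 22.10 g; sodium citrate dihydrate 2.12 g; cobalt chloride hexahydrate 15.31 mg

Scale factor relative to 1 L: 0.917.
ammonium sulfate: 7.03 g/L × 0.917 L = 6.45 g
L-histidine: 0.741 g/L × 0.917 L = 0.68 g
glucose: 24.1 g/L × 0.917 L = 22.10 g
sodium citrate dihydrate: 2.31 g/L × 0.917 L = 2.12 g
cobalt chloride hexahydrate: 16.7 mg/L × 0.917 L = 15.31 mg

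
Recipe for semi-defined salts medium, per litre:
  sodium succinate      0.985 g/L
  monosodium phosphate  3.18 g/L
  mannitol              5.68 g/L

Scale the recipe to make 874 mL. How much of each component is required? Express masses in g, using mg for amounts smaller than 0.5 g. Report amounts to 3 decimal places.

Target volume = 874 mL = 0.874 L.
sodium succinate: 0.985 g/L × 0.874 L = 0.861 g
monosodium phosphate: 3.18 g/L × 0.874 L = 2.779 g
mannitol: 5.68 g/L × 0.874 L = 4.964 g

sodium succinate 0.861 g; monosodium phosphate 2.779 g; mannitol 4.964 g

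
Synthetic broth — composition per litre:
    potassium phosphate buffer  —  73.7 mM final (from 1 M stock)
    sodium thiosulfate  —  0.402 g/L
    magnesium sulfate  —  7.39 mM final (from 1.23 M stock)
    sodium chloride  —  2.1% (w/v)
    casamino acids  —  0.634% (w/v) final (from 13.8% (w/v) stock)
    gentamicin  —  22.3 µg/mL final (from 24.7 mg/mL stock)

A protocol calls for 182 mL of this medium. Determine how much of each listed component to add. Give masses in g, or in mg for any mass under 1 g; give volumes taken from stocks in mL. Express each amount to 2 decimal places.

potassium phosphate buffer 13.41 mL; sodium thiosulfate 73.16 mg; magnesium sulfate 1.09 mL; sodium chloride 3.82 g; casamino acids 8.36 mL; gentamicin 0.16 mL

Target volume = 182 mL = 0.182 L.
potassium phosphate buffer: C1V1 = C2V2 → 73.7 mM × 182 mL ÷ 1000 mM = 13.41 mL
sodium thiosulfate: 0.402 g/L × 0.182 L = 0.073164 g = 73.16 mg
magnesium sulfate: V = C2·V2/C1 = 7.39 mM × 182 mL ÷ 1230 mM = 1.09 mL
sodium chloride: 2.1% w/v = 21 g/L → 21 × 0.182 L = 3.82 g
casamino acids: C1V1 = C2V2 → 0.634% ÷ 13.8% × 182 mL = 8.36 mL
gentamicin: V = C2·V2/C1 = 22.3 µg/mL × 182 mL ÷ 24700 µg/mL = 0.16 mL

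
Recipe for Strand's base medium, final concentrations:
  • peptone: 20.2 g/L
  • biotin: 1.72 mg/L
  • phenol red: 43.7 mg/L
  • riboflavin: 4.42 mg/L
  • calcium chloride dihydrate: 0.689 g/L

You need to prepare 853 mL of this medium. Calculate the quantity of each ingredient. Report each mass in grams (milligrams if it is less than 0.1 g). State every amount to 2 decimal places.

peptone 17.23 g; biotin 1.47 mg; phenol red 37.28 mg; riboflavin 3.77 mg; calcium chloride dihydrate 0.59 g

Target volume = 853 mL = 0.853 L.
peptone: 20.2 g/L × 0.853 L = 17.23 g
biotin: 1.72 mg/L × 0.853 L = 1.47 mg
phenol red: 43.7 mg/L × 0.853 L = 37.28 mg
riboflavin: 4.42 mg/L × 0.853 L = 3.77 mg
calcium chloride dihydrate: 0.689 g/L × 0.853 L = 0.59 g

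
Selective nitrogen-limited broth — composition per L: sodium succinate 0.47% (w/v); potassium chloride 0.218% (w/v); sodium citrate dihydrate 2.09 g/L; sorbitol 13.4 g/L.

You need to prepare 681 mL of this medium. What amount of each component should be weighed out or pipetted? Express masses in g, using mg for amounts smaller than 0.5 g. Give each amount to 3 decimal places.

sodium succinate 3.201 g; potassium chloride 1.485 g; sodium citrate dihydrate 1.423 g; sorbitol 9.125 g

Working volume: 681 mL = 0.681 L.
sodium succinate: 0.47 g per 100 mL × 681 mL ÷ 100 = 3.201 g
potassium chloride: 0.218% w/v = 2.18 g/L → 2.18 × 0.681 L = 1.485 g
sodium citrate dihydrate: 2.09 g/L × 0.681 L = 1.423 g
sorbitol: 13.4 g/L × 0.681 L = 9.125 g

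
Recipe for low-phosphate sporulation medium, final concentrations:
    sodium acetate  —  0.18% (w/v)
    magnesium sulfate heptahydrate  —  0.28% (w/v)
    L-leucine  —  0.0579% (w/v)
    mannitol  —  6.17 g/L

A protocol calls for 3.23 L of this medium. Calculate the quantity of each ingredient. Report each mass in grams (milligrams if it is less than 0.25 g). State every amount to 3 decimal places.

sodium acetate 5.814 g; magnesium sulfate heptahydrate 9.044 g; L-leucine 1.870 g; mannitol 19.929 g

Scale factor relative to 1 L: 3.23.
sodium acetate: 0.18% w/v = 1.8 g/L → 1.8 × 3.23 L = 5.814 g
magnesium sulfate heptahydrate: 0.28% w/v = 2.8 g/L → 2.8 × 3.23 L = 9.044 g
L-leucine: 0.0579 g per 100 mL × 3230 mL ÷ 100 = 1.870 g
mannitol: 6.17 g/L × 3.23 L = 19.929 g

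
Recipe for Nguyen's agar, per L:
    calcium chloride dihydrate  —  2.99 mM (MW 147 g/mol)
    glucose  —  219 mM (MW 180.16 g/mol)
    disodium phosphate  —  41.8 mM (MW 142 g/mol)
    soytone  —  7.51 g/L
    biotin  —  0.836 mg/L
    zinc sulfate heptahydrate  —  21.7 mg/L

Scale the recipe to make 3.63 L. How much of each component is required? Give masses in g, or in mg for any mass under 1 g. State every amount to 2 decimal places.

calcium chloride dihydrate 1.60 g; glucose 143.22 g; disodium phosphate 21.55 g; soytone 27.26 g; biotin 3.03 mg; zinc sulfate heptahydrate 78.77 mg

Scale factor relative to 1 L: 3.63.
calcium chloride dihydrate: 2.99 mmol/L × 147 g/mol × 3.63 L ÷ 1000 = 1.60 g
glucose: 219 mmol/L × 180.16 g/mol × 3.63 L ÷ 1000 = 143.22 g
disodium phosphate: 41.8 mmol/L × 142 g/mol × 3.63 L ÷ 1000 = 21.55 g
soytone: 7.51 g/L × 3.63 L = 27.26 g
biotin: 0.836 mg/L × 3.63 L = 3.03 mg
zinc sulfate heptahydrate: 21.7 mg/L × 3.63 L = 78.77 mg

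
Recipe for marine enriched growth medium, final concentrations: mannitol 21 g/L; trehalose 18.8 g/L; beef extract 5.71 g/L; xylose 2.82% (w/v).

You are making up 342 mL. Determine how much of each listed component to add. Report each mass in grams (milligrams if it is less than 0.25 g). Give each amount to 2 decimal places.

Target volume = 342 mL = 0.342 L.
mannitol: 21 g/L × 0.342 L = 7.18 g
trehalose: 18.8 g/L × 0.342 L = 6.43 g
beef extract: 5.71 g/L × 0.342 L = 1.95 g
xylose: 2.82 g per 100 mL × 342 mL ÷ 100 = 9.64 g

mannitol 7.18 g; trehalose 6.43 g; beef extract 1.95 g; xylose 9.64 g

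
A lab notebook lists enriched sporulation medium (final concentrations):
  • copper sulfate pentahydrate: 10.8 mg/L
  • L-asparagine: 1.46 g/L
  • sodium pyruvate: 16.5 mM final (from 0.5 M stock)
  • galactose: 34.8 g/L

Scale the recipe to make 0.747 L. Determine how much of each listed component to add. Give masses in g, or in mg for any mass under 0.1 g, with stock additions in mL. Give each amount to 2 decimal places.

copper sulfate pentahydrate 8.07 mg; L-asparagine 1.09 g; sodium pyruvate 24.65 mL; galactose 26.00 g

Working volume: 0.747 L.
copper sulfate pentahydrate: 10.8 mg/L × 0.747 L = 8.07 mg
L-asparagine: 1.46 g/L × 0.747 L = 1.09 g
sodium pyruvate: C1V1 = C2V2 → 16.5 mM × 747 mL ÷ 500 mM = 24.65 mL
galactose: 34.8 g/L × 0.747 L = 26.00 g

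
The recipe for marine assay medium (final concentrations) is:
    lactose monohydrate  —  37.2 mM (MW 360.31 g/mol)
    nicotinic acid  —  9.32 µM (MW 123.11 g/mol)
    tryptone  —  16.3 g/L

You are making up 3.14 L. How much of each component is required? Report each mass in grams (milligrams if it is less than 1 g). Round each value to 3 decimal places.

lactose monohydrate 42.087 g; nicotinic acid 3.603 mg; tryptone 51.182 g

Scale factor relative to 1 L: 3.14.
lactose monohydrate: 37.2 mmol/L × 360.31 g/mol × 3.14 L ÷ 1000 = 42.087 g
nicotinic acid: 9.32 µmol/L × 123.11 g/mol × 3.14 L ÷ 1000 = 3.603 mg
tryptone: 16.3 g/L × 3.14 L = 51.182 g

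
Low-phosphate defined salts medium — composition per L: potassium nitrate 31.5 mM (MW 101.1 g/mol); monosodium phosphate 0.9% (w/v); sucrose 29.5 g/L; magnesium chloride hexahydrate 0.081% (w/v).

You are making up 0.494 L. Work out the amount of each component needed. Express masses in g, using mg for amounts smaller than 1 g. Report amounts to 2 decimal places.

Scale factor relative to 1 L: 0.494.
potassium nitrate: 31.5 mmol/L × 101.1 g/mol × 0.494 L ÷ 1000 = 1.57 g
monosodium phosphate: 0.9 g per 100 mL × 494 mL ÷ 100 = 4.45 g
sucrose: 29.5 g/L × 0.494 L = 14.57 g
magnesium chloride hexahydrate: 0.081% w/v = 0.81 g/L → 0.81 × 0.494 L = 0.40014 g = 400.14 mg

potassium nitrate 1.57 g; monosodium phosphate 4.45 g; sucrose 14.57 g; magnesium chloride hexahydrate 400.14 mg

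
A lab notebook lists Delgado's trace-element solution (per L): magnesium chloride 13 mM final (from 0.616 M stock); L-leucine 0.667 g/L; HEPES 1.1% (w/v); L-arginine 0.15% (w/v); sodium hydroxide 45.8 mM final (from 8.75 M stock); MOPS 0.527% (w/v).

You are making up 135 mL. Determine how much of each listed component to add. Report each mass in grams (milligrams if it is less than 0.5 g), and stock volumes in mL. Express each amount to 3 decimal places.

magnesium chloride 2.849 mL; L-leucine 90.045 mg; HEPES 1.485 g; L-arginine 202.500 mg; sodium hydroxide 0.707 mL; MOPS 0.711 g

Working volume: 135 mL = 0.135 L.
magnesium chloride: C1V1 = C2V2 → 13 mM × 135 mL ÷ 616 mM = 2.849 mL
L-leucine: 0.667 g/L × 0.135 L = 0.090045 g = 90.045 mg
HEPES: 1.1% w/v = 11 g/L → 11 × 0.135 L = 1.485 g
L-arginine: 0.15% w/v = 1.5 g/L → 1.5 × 0.135 L = 0.2025 g = 202.500 mg
sodium hydroxide: V = C2·V2/C1 = 45.8 mM × 135 mL ÷ 8750 mM = 0.707 mL
MOPS: 0.527 g per 100 mL × 135 mL ÷ 100 = 0.711 g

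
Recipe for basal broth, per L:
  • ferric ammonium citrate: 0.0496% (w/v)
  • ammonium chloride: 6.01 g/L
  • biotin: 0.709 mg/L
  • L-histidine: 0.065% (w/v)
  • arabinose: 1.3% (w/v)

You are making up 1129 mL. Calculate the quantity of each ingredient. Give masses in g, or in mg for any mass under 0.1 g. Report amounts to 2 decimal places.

ferric ammonium citrate 0.56 g; ammonium chloride 6.79 g; biotin 0.80 mg; L-histidine 0.73 g; arabinose 14.68 g

Target volume = 1129 mL = 1.129 L.
ferric ammonium citrate: 0.0496% w/v = 0.496 g/L → 0.496 × 1.129 L = 0.56 g
ammonium chloride: 6.01 g/L × 1.129 L = 6.79 g
biotin: 0.709 mg/L × 1.129 L = 0.80 mg
L-histidine: 0.065 g per 100 mL × 1129 mL ÷ 100 = 0.73 g
arabinose: 1.3% w/v = 13 g/L → 13 × 1.129 L = 14.68 g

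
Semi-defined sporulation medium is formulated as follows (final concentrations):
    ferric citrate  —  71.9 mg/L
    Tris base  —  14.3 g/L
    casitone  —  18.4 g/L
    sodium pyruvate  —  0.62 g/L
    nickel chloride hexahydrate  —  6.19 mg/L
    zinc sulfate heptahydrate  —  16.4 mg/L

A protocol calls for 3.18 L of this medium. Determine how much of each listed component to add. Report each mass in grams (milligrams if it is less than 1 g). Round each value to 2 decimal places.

Working volume: 3.18 L.
ferric citrate: 71.9 mg/L × 3.18 L = 228.64 mg
Tris base: 14.3 g/L × 3.18 L = 45.47 g
casitone: 18.4 g/L × 3.18 L = 58.51 g
sodium pyruvate: 0.62 g/L × 3.18 L = 1.97 g
nickel chloride hexahydrate: 6.19 mg/L × 3.18 L = 19.68 mg
zinc sulfate heptahydrate: 16.4 mg/L × 3.18 L = 52.15 mg

ferric citrate 228.64 mg; Tris base 45.47 g; casitone 58.51 g; sodium pyruvate 1.97 g; nickel chloride hexahydrate 19.68 mg; zinc sulfate heptahydrate 52.15 mg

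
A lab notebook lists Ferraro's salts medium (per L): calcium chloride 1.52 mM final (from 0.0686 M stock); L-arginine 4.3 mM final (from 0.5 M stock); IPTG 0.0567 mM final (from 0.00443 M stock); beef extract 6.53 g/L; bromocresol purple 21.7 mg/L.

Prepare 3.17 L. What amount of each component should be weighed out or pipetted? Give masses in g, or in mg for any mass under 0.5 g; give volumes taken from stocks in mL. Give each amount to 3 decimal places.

calcium chloride 70.239 mL; L-arginine 27.262 mL; IPTG 40.573 mL; beef extract 20.700 g; bromocresol purple 68.789 mg

Working volume: 3.17 L.
calcium chloride: dilute stock: 1.52 mM × 3170 mL ÷ 68.6 mM = 70.239 mL
L-arginine: dilute stock: 4.3 mM × 3170 mL ÷ 500 mM = 27.262 mL
IPTG: V = C2·V2/C1 = 0.0567 mM × 3170 mL ÷ 4.43 mM = 40.573 mL
beef extract: 6.53 g/L × 3.17 L = 20.700 g
bromocresol purple: 21.7 mg/L × 3.17 L = 68.789 mg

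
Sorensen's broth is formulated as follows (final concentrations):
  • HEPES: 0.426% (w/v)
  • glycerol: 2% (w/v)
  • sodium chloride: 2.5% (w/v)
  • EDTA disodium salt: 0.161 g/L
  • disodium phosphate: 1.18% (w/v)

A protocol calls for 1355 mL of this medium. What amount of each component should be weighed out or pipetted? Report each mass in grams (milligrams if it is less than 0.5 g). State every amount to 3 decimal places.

HEPES 5.772 g; glycerol 27.100 g; sodium chloride 33.875 g; EDTA disodium salt 218.155 mg; disodium phosphate 15.989 g

Working volume: 1355 mL = 1.355 L.
HEPES: 0.426% w/v = 4.26 g/L → 4.26 × 1.355 L = 5.772 g
glycerol: 2 g per 100 mL × 1355 mL ÷ 100 = 27.100 g
sodium chloride: 2.5 g per 100 mL × 1355 mL ÷ 100 = 33.875 g
EDTA disodium salt: 0.161 g/L × 1.355 L = 0.218155 g = 218.155 mg
disodium phosphate: 1.18% w/v = 11.8 g/L → 11.8 × 1.355 L = 15.989 g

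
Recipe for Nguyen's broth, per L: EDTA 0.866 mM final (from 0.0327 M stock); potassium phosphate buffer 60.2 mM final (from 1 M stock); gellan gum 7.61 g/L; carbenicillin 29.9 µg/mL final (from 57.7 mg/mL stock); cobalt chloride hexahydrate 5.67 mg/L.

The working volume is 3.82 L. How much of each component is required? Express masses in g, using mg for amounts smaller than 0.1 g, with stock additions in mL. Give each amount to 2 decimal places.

EDTA 101.17 mL; potassium phosphate buffer 229.96 mL; gellan gum 29.07 g; carbenicillin 1.98 mL; cobalt chloride hexahydrate 21.66 mg

Working volume: 3.82 L.
EDTA: C1V1 = C2V2 → 0.866 mM × 3820 mL ÷ 32.7 mM = 101.17 mL
potassium phosphate buffer: dilute stock: 60.2 mM × 3820 mL ÷ 1000 mM = 229.96 mL
gellan gum: 7.61 g/L × 3.82 L = 29.07 g
carbenicillin: V = C2·V2/C1 = 29.9 µg/mL × 3820 mL ÷ 57700 µg/mL = 1.98 mL
cobalt chloride hexahydrate: 5.67 mg/L × 3.82 L = 21.66 mg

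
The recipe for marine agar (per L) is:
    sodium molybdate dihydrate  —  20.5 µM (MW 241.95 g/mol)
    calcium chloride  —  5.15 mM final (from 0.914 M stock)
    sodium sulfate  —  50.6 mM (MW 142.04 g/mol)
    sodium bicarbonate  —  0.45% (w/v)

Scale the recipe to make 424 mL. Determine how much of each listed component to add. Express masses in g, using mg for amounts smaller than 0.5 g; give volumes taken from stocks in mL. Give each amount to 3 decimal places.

sodium molybdate dihydrate 2.103 mg; calcium chloride 2.389 mL; sodium sulfate 3.047 g; sodium bicarbonate 1.908 g

Target volume = 424 mL = 0.424 L.
sodium molybdate dihydrate: 20.5 µmol/L × 241.95 g/mol × 0.424 L ÷ 1000 = 2.103 mg
calcium chloride: V = C2·V2/C1 = 5.15 mM × 424 mL ÷ 914 mM = 2.389 mL
sodium sulfate: 50.6 mmol/L × 142.04 g/mol × 0.424 L ÷ 1000 = 3.047 g
sodium bicarbonate: 0.45 g per 100 mL × 424 mL ÷ 100 = 1.908 g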